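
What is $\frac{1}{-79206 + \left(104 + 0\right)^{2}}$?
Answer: $- \frac{1}{68390} \approx -1.4622 \cdot 10^{-5}$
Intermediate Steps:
$\frac{1}{-79206 + \left(104 + 0\right)^{2}} = \frac{1}{-79206 + 104^{2}} = \frac{1}{-79206 + 10816} = \frac{1}{-68390} = - \frac{1}{68390}$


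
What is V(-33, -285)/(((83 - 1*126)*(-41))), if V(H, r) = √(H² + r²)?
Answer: 3*√9146/1763 ≈ 0.16274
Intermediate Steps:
V(-33, -285)/(((83 - 1*126)*(-41))) = √((-33)² + (-285)²)/(((83 - 1*126)*(-41))) = √(1089 + 81225)/(((83 - 126)*(-41))) = √82314/((-43*(-41))) = (3*√9146)/1763 = (3*√9146)*(1/1763) = 3*√9146/1763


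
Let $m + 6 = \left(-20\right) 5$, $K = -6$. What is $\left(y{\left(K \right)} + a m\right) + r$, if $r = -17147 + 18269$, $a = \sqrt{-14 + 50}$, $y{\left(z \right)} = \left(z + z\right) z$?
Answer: $558$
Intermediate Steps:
$y{\left(z \right)} = 2 z^{2}$ ($y{\left(z \right)} = 2 z z = 2 z^{2}$)
$m = -106$ ($m = -6 - 100 = -106$)
$a = 6$ ($a = \sqrt{36} = 6$)
$r = 1122$
$\left(y{\left(K \right)} + a m\right) + r = \left(2 \left(-6\right)^{2} + 6 \left(-106\right)\right) + 1122 = \left(2 \cdot 36 - 636\right) + 1122 = \left(72 - 636\right) + 1122 = -564 + 1122 = 558$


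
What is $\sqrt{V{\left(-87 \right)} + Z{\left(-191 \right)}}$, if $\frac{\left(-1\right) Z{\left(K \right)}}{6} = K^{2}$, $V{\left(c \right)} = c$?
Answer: $i \sqrt{218973} \approx 467.95 i$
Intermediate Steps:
$Z{\left(K \right)} = - 6 K^{2}$
$\sqrt{V{\left(-87 \right)} + Z{\left(-191 \right)}} = \sqrt{-87 - 6 \left(-191\right)^{2}} = \sqrt{-87 - 218886} = \sqrt{-218973} = i \sqrt{218973}$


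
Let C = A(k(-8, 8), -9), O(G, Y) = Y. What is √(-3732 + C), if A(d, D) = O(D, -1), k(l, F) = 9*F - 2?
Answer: I*√3733 ≈ 61.098*I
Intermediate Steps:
k(l, F) = -2 + 9*F
A(d, D) = -1
C = -1
√(-3732 + C) = √(-3732 - 1) = √(-3733) = I*√3733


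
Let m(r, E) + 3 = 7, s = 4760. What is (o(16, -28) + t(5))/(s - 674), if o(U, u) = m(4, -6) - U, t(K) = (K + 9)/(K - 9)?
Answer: -31/8172 ≈ -0.0037934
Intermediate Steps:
m(r, E) = 4 (m(r, E) = -3 + 7 = 4)
t(K) = (9 + K)/(-9 + K)
o(U, u) = 4 - U
(o(16, -28) + t(5))/(s - 674) = ((4 - 1*16) + (9 + 5)/(-9 + 5))/(4760 - 674) = ((4 - 16) + 14/(-4))/4086 = (-12 - 1/4*14)*(1/4086) = (-12 - 7/2)*(1/4086) = -31/2*1/4086 = -31/8172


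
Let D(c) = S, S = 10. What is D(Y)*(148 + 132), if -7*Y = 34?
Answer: 2800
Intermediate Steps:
Y = -34/7 (Y = -⅐*34 = -34/7 ≈ -4.8571)
D(c) = 10
D(Y)*(148 + 132) = 10*(148 + 132) = 10*280 = 2800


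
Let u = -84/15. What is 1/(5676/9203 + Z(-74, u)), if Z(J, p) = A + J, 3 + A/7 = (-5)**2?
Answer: 9203/741916 ≈ 0.012404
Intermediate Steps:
u = -28/5 (u = -84*1/15 = -28/5 ≈ -5.6000)
A = 154 (A = -21 + 7*(-5)**2 = -21 + 7*25 = -21 + 175 = 154)
Z(J, p) = 154 + J
1/(5676/9203 + Z(-74, u)) = 1/(5676/9203 + (154 - 74)) = 1/(5676*(1/9203) + 80) = 1/(5676/9203 + 80) = 1/(741916/9203) = 9203/741916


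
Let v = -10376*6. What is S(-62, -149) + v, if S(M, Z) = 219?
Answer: -62037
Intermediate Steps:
v = -62256
S(-62, -149) + v = 219 - 62256 = -62037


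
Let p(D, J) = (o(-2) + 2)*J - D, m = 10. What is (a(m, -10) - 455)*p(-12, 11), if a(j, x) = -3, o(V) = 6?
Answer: -45800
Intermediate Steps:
p(D, J) = -D + 8*J (p(D, J) = (6 + 2)*J - D = 8*J - D = -D + 8*J)
(a(m, -10) - 455)*p(-12, 11) = (-3 - 455)*(-1*(-12) + 8*11) = -458*(12 + 88) = -458*100 = -45800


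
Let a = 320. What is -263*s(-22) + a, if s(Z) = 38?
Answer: -9674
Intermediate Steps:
-263*s(-22) + a = -263*38 + 320 = -9994 + 320 = -9674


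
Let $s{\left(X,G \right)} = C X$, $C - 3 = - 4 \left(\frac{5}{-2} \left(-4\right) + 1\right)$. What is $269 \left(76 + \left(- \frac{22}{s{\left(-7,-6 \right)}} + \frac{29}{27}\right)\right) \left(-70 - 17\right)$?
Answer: $- \frac{4654490053}{2583} \approx -1.802 \cdot 10^{6}$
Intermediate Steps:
$C = -41$ ($C = 3 - 4 \left(\frac{5}{-2} \left(-4\right) + 1\right) = 3 - 4 \left(5 \left(- \frac{1}{2}\right) \left(-4\right) + 1\right) = 3 - 4 \left(\left(- \frac{5}{2}\right) \left(-4\right) + 1\right) = 3 - 4 \left(10 + 1\right) = 3 - 44 = -41$)
$s{\left(X,G \right)} = - 41 X$
$269 \left(76 + \left(- \frac{22}{s{\left(-7,-6 \right)}} + \frac{29}{27}\right)\right) \left(-70 - 17\right) = 269 \left(76 + \left(- \frac{22}{\left(-41\right) \left(-7\right)} + \frac{29}{27}\right)\right) \left(-70 - 17\right) = 269 \left(76 + \left(- \frac{22}{287} + 29 \cdot \frac{1}{27}\right)\right) \left(-87\right) = 269 \left(76 + \left(\left(-22\right) \frac{1}{287} + \frac{29}{27}\right)\right) \left(-87\right) = 269 \left(76 + \left(- \frac{22}{287} + \frac{29}{27}\right)\right) \left(-87\right) = 269 \left(76 + \frac{7729}{7749}\right) \left(-87\right) = 269 \cdot \frac{596653}{7749} \left(-87\right) = 269 \left(- \frac{17302937}{2583}\right) = - \frac{4654490053}{2583}$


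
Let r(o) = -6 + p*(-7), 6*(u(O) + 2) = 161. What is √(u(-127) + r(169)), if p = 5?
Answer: I*√582/6 ≈ 4.0208*I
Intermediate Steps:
u(O) = 149/6 (u(O) = -2 + (⅙)*161 = -2 + 161/6 = 149/6)
r(o) = -41 (r(o) = -6 + 5*(-7) = -6 - 35 = -41)
√(u(-127) + r(169)) = √(149/6 - 41) = √(-97/6) = I*√582/6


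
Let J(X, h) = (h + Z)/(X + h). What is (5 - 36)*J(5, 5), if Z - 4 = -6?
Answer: -93/10 ≈ -9.3000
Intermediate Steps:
Z = -2 (Z = 4 - 6 = -2)
J(X, h) = (-2 + h)/(X + h) (J(X, h) = (h - 2)/(X + h) = (-2 + h)/(X + h))
(5 - 36)*J(5, 5) = (5 - 36)*((-2 + 5)/(5 + 5)) = -31*3/10 = -93/10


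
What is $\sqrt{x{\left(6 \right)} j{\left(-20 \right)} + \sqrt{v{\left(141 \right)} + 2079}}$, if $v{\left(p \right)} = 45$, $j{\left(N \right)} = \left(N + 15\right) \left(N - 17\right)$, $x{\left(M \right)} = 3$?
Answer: $\sqrt{555 + 6 \sqrt{59}} \approx 24.517$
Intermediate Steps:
$j{\left(N \right)} = \left(-17 + N\right) \left(15 + N\right)$ ($j{\left(N \right)} = \left(15 + N\right) \left(-17 + N\right) = \left(-17 + N\right) \left(15 + N\right)$)
$\sqrt{x{\left(6 \right)} j{\left(-20 \right)} + \sqrt{v{\left(141 \right)} + 2079}} = \sqrt{3 \left(-255 + \left(-20\right)^{2} - -40\right) + \sqrt{45 + 2079}} = \sqrt{3 \left(-255 + 400 + 40\right) + \sqrt{2124}} = \sqrt{3 \cdot 185 + 6 \sqrt{59}} = \sqrt{555 + 6 \sqrt{59}}$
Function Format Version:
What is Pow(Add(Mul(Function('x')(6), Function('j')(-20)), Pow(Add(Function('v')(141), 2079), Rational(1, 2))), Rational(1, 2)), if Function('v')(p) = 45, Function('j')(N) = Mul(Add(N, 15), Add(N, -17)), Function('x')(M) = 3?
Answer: Pow(Add(555, Mul(6, Pow(59, Rational(1, 2)))), Rational(1, 2)) ≈ 24.517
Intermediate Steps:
Function('j')(N) = Mul(Add(-17, N), Add(15, N)) (Function('j')(N) = Mul(Add(15, N), Add(-17, N)) = Mul(Add(-17, N), Add(15, N)))
Pow(Add(Mul(Function('x')(6), Function('j')(-20)), Pow(Add(Function('v')(141), 2079), Rational(1, 2))), Rational(1, 2)) = Pow(Add(Mul(3, Add(-255, Pow(-20, 2), Mul(-2, -20))), Pow(Add(45, 2079), Rational(1, 2))), Rational(1, 2)) = Pow(Add(Mul(3, Add(-255, 400, 40)), Pow(2124, Rational(1, 2))), Rational(1, 2)) = Pow(Add(Mul(3, 185), Mul(6, Pow(59, Rational(1, 2)))), Rational(1, 2)) = Pow(Add(555, Mul(6, Pow(59, Rational(1, 2)))), Rational(1, 2))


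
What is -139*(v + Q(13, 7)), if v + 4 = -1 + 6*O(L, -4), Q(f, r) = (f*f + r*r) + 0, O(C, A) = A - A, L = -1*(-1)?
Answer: -29607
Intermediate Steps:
L = 1
O(C, A) = 0
Q(f, r) = f² + r² (Q(f, r) = (f² + r²) + 0 = f² + r²)
v = -5 (v = -4 + (-1 + 6*0) = -4 + (-1 + 0) = -4 - 1 = -5)
-139*(v + Q(13, 7)) = -139*(-5 + (13² + 7²)) = -139*(-5 + (169 + 49)) = -139*(-5 + 218) = -139*213 = -29607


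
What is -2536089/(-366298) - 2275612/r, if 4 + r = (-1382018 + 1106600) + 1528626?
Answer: 586171188695/114761529698 ≈ 5.1077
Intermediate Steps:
r = 1253204 (r = -4 + ((-1382018 + 1106600) + 1528626) = -4 + (-275418 + 1528626) = -4 + 1253208 = 1253204)
-2536089/(-366298) - 2275612/r = -2536089/(-366298) - 2275612/1253204 = -2536089*(-1/366298) - 2275612*1/1253204 = 2536089/366298 - 568903/313301 = 586171188695/114761529698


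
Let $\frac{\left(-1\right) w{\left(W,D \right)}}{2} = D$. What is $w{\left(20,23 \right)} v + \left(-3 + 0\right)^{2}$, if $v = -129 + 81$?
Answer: $2217$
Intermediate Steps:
$w{\left(W,D \right)} = - 2 D$
$v = -48$
$w{\left(20,23 \right)} v + \left(-3 + 0\right)^{2} = \left(-2\right) 23 \left(-48\right) + \left(-3 + 0\right)^{2} = \left(-46\right) \left(-48\right) + \left(-3\right)^{2} = 2208 + 9 = 2217$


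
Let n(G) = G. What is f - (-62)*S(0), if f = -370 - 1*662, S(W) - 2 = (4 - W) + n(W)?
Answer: -660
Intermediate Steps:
S(W) = 6 (S(W) = 2 + ((4 - W) + W) = 2 + 4 = 6)
f = -1032 (f = -370 - 662 = -1032)
f - (-62)*S(0) = -1032 - (-62)*6 = -1032 - 1*(-372) = -1032 + 372 = -660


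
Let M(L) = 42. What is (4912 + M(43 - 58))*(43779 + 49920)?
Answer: 464184846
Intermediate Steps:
(4912 + M(43 - 58))*(43779 + 49920) = (4912 + 42)*(43779 + 49920) = 4954*93699 = 464184846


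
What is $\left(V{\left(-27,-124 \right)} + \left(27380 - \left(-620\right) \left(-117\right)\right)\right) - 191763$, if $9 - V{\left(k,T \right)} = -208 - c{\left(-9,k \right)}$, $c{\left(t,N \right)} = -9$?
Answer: $-236715$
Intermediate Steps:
$V{\left(k,T \right)} = 208$ ($V{\left(k,T \right)} = 9 - \left(-208 - -9\right) = 9 - \left(-208 + 9\right) = 9 - -199 = 9 + 199 = 208$)
$\left(V{\left(-27,-124 \right)} + \left(27380 - \left(-620\right) \left(-117\right)\right)\right) - 191763 = \left(208 + \left(27380 - \left(-620\right) \left(-117\right)\right)\right) - 191763 = \left(208 + \left(27380 - 72540\right)\right) - 191763 = \left(208 - 45160\right) - 191763 = -44952 - 191763 = -236715$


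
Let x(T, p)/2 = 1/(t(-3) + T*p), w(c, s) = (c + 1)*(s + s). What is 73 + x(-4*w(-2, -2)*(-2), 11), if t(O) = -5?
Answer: 25333/347 ≈ 73.006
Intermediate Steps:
w(c, s) = 2*s*(1 + c) (w(c, s) = (1 + c)*(2*s) = 2*s*(1 + c))
x(T, p) = 2/(-5 + T*p)
73 + x(-4*w(-2, -2)*(-2), 11) = 73 + 2/(-5 + (-8*(-2)*(1 - 2)*(-2))*11) = 73 + 2/(-5 + (-8*(-2)*(-1)*(-2))*11) = 73 + 2/(-5 + (-4*4*(-2))*11) = 73 + 2/(-5 - 16*(-2)*11) = 73 + 2/(-5 + 32*11) = 73 + 2/(-5 + 352) = 73 + 2/347 = 25333/347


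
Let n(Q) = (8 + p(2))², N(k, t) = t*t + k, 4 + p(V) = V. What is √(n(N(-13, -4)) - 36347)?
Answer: I*√36311 ≈ 190.55*I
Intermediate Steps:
p(V) = -4 + V
N(k, t) = k + t² (N(k, t) = t² + k = k + t²)
n(Q) = 36 (n(Q) = (8 + (-4 + 2))² = (8 - 2)² = 6² = 36)
√(n(N(-13, -4)) - 36347) = √(36 - 36347) = √(-36311) = I*√36311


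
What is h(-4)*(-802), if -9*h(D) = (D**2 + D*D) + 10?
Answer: 11228/3 ≈ 3742.7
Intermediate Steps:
h(D) = -10/9 - 2*D**2/9 (h(D) = -((D**2 + D*D) + 10)/9 = -((D**2 + D**2) + 10)/9 = -(2*D**2 + 10)/9 = -(10 + 2*D**2)/9 = -10/9 - 2*D**2/9)
h(-4)*(-802) = (-10/9 - 2/9*(-4)**2)*(-802) = (-10/9 - 2/9*16)*(-802) = (-10/9 - 32/9)*(-802) = -14/3*(-802) = 11228/3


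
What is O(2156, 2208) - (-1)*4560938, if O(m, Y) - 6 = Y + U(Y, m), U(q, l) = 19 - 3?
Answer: 4563168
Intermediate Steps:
U(q, l) = 16
O(m, Y) = 22 + Y (O(m, Y) = 6 + (Y + 16) = 6 + (16 + Y) = 22 + Y)
O(2156, 2208) - (-1)*4560938 = (22 + 2208) - (-1)*4560938 = 2230 - 1*(-4560938) = 2230 + 4560938 = 4563168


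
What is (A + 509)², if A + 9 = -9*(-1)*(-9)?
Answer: 175561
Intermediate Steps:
A = -90 (A = -9 - 9*(-1)*(-9) = -9 + 9*(-9) = -9 - 81 = -90)
(A + 509)² = (-90 + 509)² = 419² = 175561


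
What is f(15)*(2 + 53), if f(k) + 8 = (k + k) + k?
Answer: 2035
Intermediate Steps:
f(k) = -8 + 3*k (f(k) = -8 + ((k + k) + k) = -8 + (2*k + k) = -8 + 3*k)
f(15)*(2 + 53) = (-8 + 3*15)*(2 + 53) = (-8 + 45)*55 = 37*55 = 2035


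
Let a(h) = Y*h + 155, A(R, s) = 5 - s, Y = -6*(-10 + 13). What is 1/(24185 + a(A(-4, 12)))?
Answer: 1/24466 ≈ 4.0873e-5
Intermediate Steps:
Y = -18 (Y = -6*3 = -18)
a(h) = 155 - 18*h (a(h) = -18*h + 155 = 155 - 18*h)
1/(24185 + a(A(-4, 12))) = 1/(24185 + (155 - 18*(5 - 1*12))) = 1/(24185 + (155 - 18*(5 - 12))) = 1/(24185 + (155 - 18*(-7))) = 1/(24185 + (155 + 126)) = 1/(24185 + 281) = 1/24466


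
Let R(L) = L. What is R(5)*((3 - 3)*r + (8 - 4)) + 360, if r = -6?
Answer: 380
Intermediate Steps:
R(5)*((3 - 3)*r + (8 - 4)) + 360 = 5*((3 - 3)*(-6) + (8 - 4)) + 360 = 5*(0*(-6) + 4) + 360 = 5*(0 + 4) + 360 = 5*4 + 360 = 20 + 360 = 380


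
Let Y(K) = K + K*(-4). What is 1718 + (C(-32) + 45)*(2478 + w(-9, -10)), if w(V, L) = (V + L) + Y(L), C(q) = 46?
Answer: 228217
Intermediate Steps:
Y(K) = -3*K (Y(K) = K - 4*K = -3*K)
w(V, L) = V - 2*L (w(V, L) = (V + L) - 3*L = (L + V) - 3*L = V - 2*L)
1718 + (C(-32) + 45)*(2478 + w(-9, -10)) = 1718 + (46 + 45)*(2478 + (-9 - 2*(-10))) = 1718 + 91*(2478 + (-9 + 20)) = 1718 + 91*(2478 + 11) = 1718 + 91*2489 = 1718 + 226499 = 228217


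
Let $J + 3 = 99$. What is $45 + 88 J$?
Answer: $8493$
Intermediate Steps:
$J = 96$ ($J = -3 + 99 = 96$)
$45 + 88 J = 45 + 88 \cdot 96 = 45 + 8448 = 8493$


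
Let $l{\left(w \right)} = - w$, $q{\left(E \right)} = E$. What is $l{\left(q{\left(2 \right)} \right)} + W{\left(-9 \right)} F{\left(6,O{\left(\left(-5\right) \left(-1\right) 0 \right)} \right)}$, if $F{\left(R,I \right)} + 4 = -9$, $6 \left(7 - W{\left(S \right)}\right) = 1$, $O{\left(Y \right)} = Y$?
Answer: $- \frac{545}{6} \approx -90.833$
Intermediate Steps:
$W{\left(S \right)} = \frac{41}{6}$ ($W{\left(S \right)} = 7 - \frac{1}{6} = \frac{41}{6}$)
$F{\left(R,I \right)} = -13$ ($F{\left(R,I \right)} = -4 - 9 = -13$)
$l{\left(q{\left(2 \right)} \right)} + W{\left(-9 \right)} F{\left(6,O{\left(\left(-5\right) \left(-1\right) 0 \right)} \right)} = \left(-1\right) 2 + \frac{41}{6} \left(-13\right) = -2 - \frac{533}{6} = - \frac{545}{6}$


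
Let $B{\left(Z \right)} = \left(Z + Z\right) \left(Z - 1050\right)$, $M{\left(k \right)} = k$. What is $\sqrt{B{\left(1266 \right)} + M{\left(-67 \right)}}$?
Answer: $\sqrt{546845} \approx 739.49$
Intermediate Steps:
$B{\left(Z \right)} = 2 Z \left(-1050 + Z\right)$
$\sqrt{B{\left(1266 \right)} + M{\left(-67 \right)}} = \sqrt{2 \cdot 1266 \left(-1050 + 1266\right) - 67} = \sqrt{2 \cdot 1266 \cdot 216 - 67} = \sqrt{546912 - 67} = \sqrt{546845}$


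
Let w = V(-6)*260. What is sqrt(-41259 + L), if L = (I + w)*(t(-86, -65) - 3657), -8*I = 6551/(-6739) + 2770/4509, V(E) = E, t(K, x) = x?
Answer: 5*sqrt(94628122601273896101)/20257434 ≈ 2401.0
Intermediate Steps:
I = 10871429/243089208 (I = -(6551/(-6739) + 2770/4509)/8 = -(6551*(-1/6739) + 2770*(1/4509))/8 = -(-6551/6739 + 2770/4509)/8 = -1/8*(-10871429/30386151) = 10871429/243089208 ≈ 0.044722)
w = -1560 (w = -6*260 = -1560)
L = 705706633367911/121544604 (L = (10871429/243089208 - 1560)*(-65 - 3657) = -379208293051/243089208*(-3722) = 705706633367911/121544604 ≈ 5.8062e+6)
sqrt(-41259 + L) = sqrt(-41259 + 705706633367911/121544604) = sqrt(700691824551475/121544604) = 5*sqrt(94628122601273896101)/20257434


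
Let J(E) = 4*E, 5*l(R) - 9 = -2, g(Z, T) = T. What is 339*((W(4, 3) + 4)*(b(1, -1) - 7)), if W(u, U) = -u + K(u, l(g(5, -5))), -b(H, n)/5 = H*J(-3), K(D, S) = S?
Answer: 125769/5 ≈ 25154.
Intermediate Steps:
l(R) = 7/5 (l(R) = 9/5 + (1/5)*(-2) = 9/5 - 2/5 = 7/5)
b(H, n) = 60*H (b(H, n) = -5*H*4*(-3) = -5*H*(-12) = -(-60)*H = 60*H)
W(u, U) = 7/5 - u (W(u, U) = -u + 7/5 = 7/5 - u)
339*((W(4, 3) + 4)*(b(1, -1) - 7)) = 339*(((7/5 - 1*4) + 4)*(60*1 - 7)) = 339*(((7/5 - 4) + 4)*(60 - 7)) = 339*((-13/5 + 4)*53) = 339*((7/5)*53) = 339*(371/5) = 125769/5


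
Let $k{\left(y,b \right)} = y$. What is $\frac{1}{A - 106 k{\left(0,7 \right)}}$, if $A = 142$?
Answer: $\frac{1}{142} \approx 0.0070423$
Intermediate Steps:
$\frac{1}{A - 106 k{\left(0,7 \right)}} = \frac{1}{142 - 0} = \frac{1}{142 + 0} = \frac{1}{142}$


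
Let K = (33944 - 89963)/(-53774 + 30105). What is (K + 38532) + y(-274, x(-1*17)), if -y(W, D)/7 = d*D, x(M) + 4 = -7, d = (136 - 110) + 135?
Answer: 1205494520/23669 ≈ 50931.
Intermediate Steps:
d = 161 (d = 26 + 135 = 161)
x(M) = -11 (x(M) = -4 - 7 = -11)
K = 56019/23669 (K = -56019/(-23669) = -56019*(-1/23669) = 56019/23669 ≈ 2.3668)
y(W, D) = -1127*D
(K + 38532) + y(-274, x(-1*17)) = (56019/23669 + 38532) - 1127*(-11) = 912069927/23669 + 12397 = 1205494520/23669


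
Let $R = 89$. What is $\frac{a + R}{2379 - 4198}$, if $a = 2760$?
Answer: $- \frac{2849}{1819} \approx -1.5662$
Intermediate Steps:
$\frac{a + R}{2379 - 4198} = \frac{2760 + 89}{2379 - 4198} = \frac{2849}{-1819} = 2849 \left(- \frac{1}{1819}\right) = - \frac{2849}{1819}$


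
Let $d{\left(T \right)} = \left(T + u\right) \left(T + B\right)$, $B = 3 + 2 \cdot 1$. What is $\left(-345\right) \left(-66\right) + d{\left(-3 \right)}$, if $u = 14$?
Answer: $22792$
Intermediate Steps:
$B = 5$ ($B = 3 + 2 = 5$)
$d{\left(T \right)} = \left(5 + T\right) \left(14 + T\right)$ ($d{\left(T \right)} = \left(T + 14\right) \left(T + 5\right) = \left(14 + T\right) \left(5 + T\right) = \left(5 + T\right) \left(14 + T\right)$)
$\left(-345\right) \left(-66\right) + d{\left(-3 \right)} = \left(-345\right) \left(-66\right) + \left(70 + \left(-3\right)^{2} + 19 \left(-3\right)\right) = 22770 + \left(70 + 9 - 57\right) = 22770 + 22 = 22792$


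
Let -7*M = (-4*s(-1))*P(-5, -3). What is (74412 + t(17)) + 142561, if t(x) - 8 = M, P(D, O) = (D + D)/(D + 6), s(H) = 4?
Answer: 1518707/7 ≈ 2.1696e+5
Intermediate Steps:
P(D, O) = 2*D/(6 + D) (P(D, O) = (2*D)/(6 + D) = 2*D/(6 + D))
M = -160/7 (M = -(-4*4)*2*(-5)/(6 - 5)/7 = -(-16)*2*(-5)/1/7 = -(-16)*2*(-5)*1/7 = -(-16)*(-10)/7 = -⅐*160 = -160/7 ≈ -22.857)
t(x) = -104/7 (t(x) = 8 - 160/7 = -104/7)
(74412 + t(17)) + 142561 = (74412 - 104/7) + 142561 = 520780/7 + 142561 = 1518707/7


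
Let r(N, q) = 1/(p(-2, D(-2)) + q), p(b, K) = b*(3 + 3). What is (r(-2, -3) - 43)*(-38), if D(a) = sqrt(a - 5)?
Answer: 24548/15 ≈ 1636.5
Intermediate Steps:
D(a) = sqrt(-5 + a)
p(b, K) = 6*b (p(b, K) = b*6 = 6*b)
r(N, q) = 1/(-12 + q) (r(N, q) = 1/(6*(-2) + q) = 1/(-12 + q))
(r(-2, -3) - 43)*(-38) = (1/(-12 - 3) - 43)*(-38) = (1/(-15) - 43)*(-38) = (-1/15 - 43)*(-38) = -646/15*(-38) = 24548/15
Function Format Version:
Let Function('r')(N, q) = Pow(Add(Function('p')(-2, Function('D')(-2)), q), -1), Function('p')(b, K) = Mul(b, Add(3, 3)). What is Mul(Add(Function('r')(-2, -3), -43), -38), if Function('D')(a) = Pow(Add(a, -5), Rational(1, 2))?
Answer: Rational(24548, 15) ≈ 1636.5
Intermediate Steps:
Function('D')(a) = Pow(Add(-5, a), Rational(1, 2))
Function('p')(b, K) = Mul(6, b) (Function('p')(b, K) = Mul(b, 6) = Mul(6, b))
Function('r')(N, q) = Pow(Add(-12, q), -1) (Function('r')(N, q) = Pow(Add(Mul(6, -2), q), -1) = Pow(Add(-12, q), -1))
Mul(Add(Function('r')(-2, -3), -43), -38) = Mul(Add(Pow(Add(-12, -3), -1), -43), -38) = Mul(Add(Pow(-15, -1), -43), -38) = Mul(Add(Rational(-1, 15), -43), -38) = Mul(Rational(-646, 15), -38) = Rational(24548, 15)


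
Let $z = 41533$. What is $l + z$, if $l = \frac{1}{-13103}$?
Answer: $\frac{544206898}{13103} \approx 41533.0$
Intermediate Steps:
$l = - \frac{1}{13103} \approx -7.6318 \cdot 10^{-5}$
$l + z = - \frac{1}{13103} + 41533 = \frac{544206898}{13103}$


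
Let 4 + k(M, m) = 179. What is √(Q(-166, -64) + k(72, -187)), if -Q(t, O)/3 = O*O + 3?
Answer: I*√12122 ≈ 110.1*I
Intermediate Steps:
k(M, m) = 175 (k(M, m) = -4 + 179 = 175)
Q(t, O) = -9 - 3*O² (Q(t, O) = -3*(O*O + 3) = -3*(O² + 3) = -3*(3 + O²) = -9 - 3*O²)
√(Q(-166, -64) + k(72, -187)) = √((-9 - 3*(-64)²) + 175) = √((-9 - 3*4096) + 175) = √((-9 - 12288) + 175) = √(-12297 + 175) = √(-12122) = I*√12122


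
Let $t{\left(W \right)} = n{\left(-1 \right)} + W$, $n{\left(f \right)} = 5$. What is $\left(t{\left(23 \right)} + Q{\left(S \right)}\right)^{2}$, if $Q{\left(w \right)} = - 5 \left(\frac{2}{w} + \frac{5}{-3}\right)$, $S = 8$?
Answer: $\frac{177241}{144} \approx 1230.8$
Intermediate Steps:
$t{\left(W \right)} = 5 + W$
$Q{\left(w \right)} = \frac{25}{3} - \frac{10}{w}$ ($Q{\left(w \right)} = - 5 \left(\frac{2}{w} + 5 \left(- \frac{1}{3}\right)\right) = - 5 \left(\frac{2}{w} - \frac{5}{3}\right) = - 5 \left(- \frac{5}{3} + \frac{2}{w}\right) = \frac{25}{3} - \frac{10}{w}$)
$\left(t{\left(23 \right)} + Q{\left(S \right)}\right)^{2} = \left(\left(5 + 23\right) + \left(\frac{25}{3} - \frac{10}{8}\right)\right)^{2} = \left(28 + \left(\frac{25}{3} - \frac{5}{4}\right)\right)^{2} = \left(28 + \frac{85}{12}\right)^{2} = \left(\frac{421}{12}\right)^{2} = \frac{177241}{144}$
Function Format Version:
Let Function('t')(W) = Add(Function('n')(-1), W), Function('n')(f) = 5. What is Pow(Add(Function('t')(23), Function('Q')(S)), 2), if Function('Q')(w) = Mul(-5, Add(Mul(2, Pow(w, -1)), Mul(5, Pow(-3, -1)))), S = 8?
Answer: Rational(177241, 144) ≈ 1230.8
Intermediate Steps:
Function('t')(W) = Add(5, W)
Function('Q')(w) = Add(Rational(25, 3), Mul(-10, Pow(w, -1))) (Function('Q')(w) = Mul(-5, Add(Mul(2, Pow(w, -1)), Mul(5, Rational(-1, 3)))) = Mul(-5, Add(Mul(2, Pow(w, -1)), Rational(-5, 3))) = Mul(-5, Add(Rational(-5, 3), Mul(2, Pow(w, -1)))) = Add(Rational(25, 3), Mul(-10, Pow(w, -1))))
Pow(Add(Function('t')(23), Function('Q')(S)), 2) = Pow(Add(Add(5, 23), Add(Rational(25, 3), Mul(-10, Pow(8, -1)))), 2) = Pow(Add(28, Add(Rational(25, 3), Mul(-10, Rational(1, 8)))), 2) = Pow(Add(28, Add(Rational(25, 3), Rational(-5, 4))), 2) = Pow(Add(28, Rational(85, 12)), 2) = Pow(Rational(421, 12), 2) = Rational(177241, 144)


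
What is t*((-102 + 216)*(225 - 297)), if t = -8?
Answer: 65664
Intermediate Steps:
t*((-102 + 216)*(225 - 297)) = -8*(-102 + 216)*(225 - 297) = -912*(-72) = -8*(-8208) = 65664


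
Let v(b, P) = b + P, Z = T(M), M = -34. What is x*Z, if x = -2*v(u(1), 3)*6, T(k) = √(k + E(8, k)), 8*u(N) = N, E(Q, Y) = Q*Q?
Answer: -75*√30/2 ≈ -205.40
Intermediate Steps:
E(Q, Y) = Q²
u(N) = N/8
T(k) = √(64 + k) (T(k) = √(k + 8²) = √(k + 64) = √(64 + k))
Z = √30 (Z = √(64 - 34) = √30 ≈ 5.4772)
v(b, P) = P + b
x = -75/2 (x = -2*(3 + (⅛)*1)*6 = -2*(3 + ⅛)*6 = -2*25/8*6 = -25/4*6 = -75/2 ≈ -37.500)
x*Z = -75*√30/2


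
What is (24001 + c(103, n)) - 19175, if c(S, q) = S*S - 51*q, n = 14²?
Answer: 5439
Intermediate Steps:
n = 196
c(S, q) = S² - 51*q
(24001 + c(103, n)) - 19175 = (24001 + (103² - 51*196)) - 19175 = (24001 + (10609 - 9996)) - 19175 = (24001 + 613) - 19175 = 24614 - 19175 = 5439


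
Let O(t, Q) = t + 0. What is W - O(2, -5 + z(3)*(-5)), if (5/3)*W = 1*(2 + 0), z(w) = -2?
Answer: -⅘ ≈ -0.80000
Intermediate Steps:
O(t, Q) = t
W = 6/5 (W = 3*(1*(2 + 0))/5 = 3*(1*2)/5 = (⅗)*2 = 6/5 ≈ 1.2000)
W - O(2, -5 + z(3)*(-5)) = 6/5 - 1*2 = 6/5 - 2 = -⅘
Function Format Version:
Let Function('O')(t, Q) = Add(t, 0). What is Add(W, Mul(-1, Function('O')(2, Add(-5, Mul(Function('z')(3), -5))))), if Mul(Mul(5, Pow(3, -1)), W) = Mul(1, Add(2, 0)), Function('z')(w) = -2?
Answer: Rational(-4, 5) ≈ -0.80000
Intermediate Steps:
Function('O')(t, Q) = t
W = Rational(6, 5) (W = Mul(Rational(3, 5), Mul(1, Add(2, 0))) = Mul(Rational(3, 5), Mul(1, 2)) = Mul(Rational(3, 5), 2) = Rational(6, 5) ≈ 1.2000)
Add(W, Mul(-1, Function('O')(2, Add(-5, Mul(Function('z')(3), -5))))) = Add(Rational(6, 5), Mul(-1, 2)) = Add(Rational(6, 5), -2) = Rational(-4, 5)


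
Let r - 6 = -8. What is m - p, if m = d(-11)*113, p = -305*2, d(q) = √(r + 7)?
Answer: 610 + 113*√5 ≈ 862.68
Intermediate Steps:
r = -2 (r = 6 - 8 = -2)
d(q) = √5 (d(q) = √(-2 + 7) = √5)
p = -610
m = 113*√5 (m = √5*113 = 113*√5 ≈ 252.68)
m - p = 113*√5 - 1*(-610) = 113*√5 + 610 = 610 + 113*√5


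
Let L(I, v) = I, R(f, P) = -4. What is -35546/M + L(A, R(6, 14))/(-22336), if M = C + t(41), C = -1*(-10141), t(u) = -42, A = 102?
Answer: -397492777/112785632 ≈ -3.5243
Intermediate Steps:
C = 10141
M = 10099 (M = 10141 - 42 = 10099)
-35546/M + L(A, R(6, 14))/(-22336) = -35546/10099 + 102/(-22336) = -35546*1/10099 + 102*(-1/22336) = -35546/10099 - 51/11168 = -397492777/112785632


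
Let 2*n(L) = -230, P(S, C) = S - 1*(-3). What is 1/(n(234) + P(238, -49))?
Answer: 1/126 ≈ 0.0079365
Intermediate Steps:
P(S, C) = 3 + S (P(S, C) = S + 3 = 3 + S)
n(L) = -115 (n(L) = (½)*(-230) = -115)
1/(n(234) + P(238, -49)) = 1/(-115 + (3 + 238)) = 1/(-115 + 241) = 1/126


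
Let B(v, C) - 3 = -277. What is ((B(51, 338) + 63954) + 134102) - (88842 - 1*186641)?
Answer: 295581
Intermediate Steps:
B(v, C) = -274 (B(v, C) = 3 - 277 = -274)
((B(51, 338) + 63954) + 134102) - (88842 - 1*186641) = ((-274 + 63954) + 134102) - (88842 - 1*186641) = (63680 + 134102) - (88842 - 186641) = 197782 - 1*(-97799) = 197782 + 97799 = 295581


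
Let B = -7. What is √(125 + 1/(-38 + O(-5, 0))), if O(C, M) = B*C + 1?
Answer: √498/2 ≈ 11.158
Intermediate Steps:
O(C, M) = 1 - 7*C (O(C, M) = -7*C + 1 = 1 - 7*C)
√(125 + 1/(-38 + O(-5, 0))) = √(125 + 1/(-38 + (1 - 7*(-5)))) = √(125 + 1/(-38 + (1 + 35))) = √(125 + 1/(-38 + 36)) = √(125 + 1/(-2)) = √(125 + 1*(-½)) = √(125 - ½) = √(249/2) = √498/2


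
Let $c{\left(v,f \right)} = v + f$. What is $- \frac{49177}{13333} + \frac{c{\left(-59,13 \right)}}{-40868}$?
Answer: $- \frac{1004576159}{272446522} \approx -3.6872$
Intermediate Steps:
$c{\left(v,f \right)} = f + v$
$- \frac{49177}{13333} + \frac{c{\left(-59,13 \right)}}{-40868} = - \frac{49177}{13333} + \frac{13 - 59}{-40868} = \left(-49177\right) \frac{1}{13333} - - \frac{23}{20434} = - \frac{49177}{13333} + \frac{23}{20434} = - \frac{1004576159}{272446522}$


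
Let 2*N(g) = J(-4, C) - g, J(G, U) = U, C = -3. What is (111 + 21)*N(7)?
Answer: -660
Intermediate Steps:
N(g) = -3/2 - g/2 (N(g) = (-3 - g)/2 = -3/2 - g/2)
(111 + 21)*N(7) = (111 + 21)*(-3/2 - ½*7) = 132*(-3/2 - 7/2) = 132*(-5) = -660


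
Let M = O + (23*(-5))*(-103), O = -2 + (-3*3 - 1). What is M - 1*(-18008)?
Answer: 29841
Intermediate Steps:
O = -12 (O = -2 + (-9 - 1) = -2 - 10 = -12)
M = 11833 (M = -12 + (23*(-5))*(-103) = -12 - 115*(-103) = -12 + 11845 = 11833)
M - 1*(-18008) = 11833 - 1*(-18008) = 11833 + 18008 = 29841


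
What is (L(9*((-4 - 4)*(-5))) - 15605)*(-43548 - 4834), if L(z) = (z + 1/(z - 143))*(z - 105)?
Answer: -799975565740/217 ≈ -3.6865e+9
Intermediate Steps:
L(z) = (-105 + z)*(z + 1/(-143 + z)) (L(z) = (z + 1/(-143 + z))*(-105 + z) = (-105 + z)*(z + 1/(-143 + z)))
(L(9*((-4 - 4)*(-5))) - 15605)*(-43548 - 4834) = ((-105 + (9*((-4 - 4)*(-5)))³ - 248*2025*(-4 - 4)² + 15016*(9*((-4 - 4)*(-5))))/(-143 + 9*((-4 - 4)*(-5))) - 15605)*(-43548 - 4834) = ((-105 + (9*(-8*(-5)))³ - 248*(9*(-8*(-5)))² + 15016*(9*(-8*(-5))))/(-143 + 9*(-8*(-5))) - 15605)*(-48382) = ((-105 + (9*40)³ - 248*(9*40)² + 15016*(9*40))/(-143 + 9*40) - 15605)*(-48382) = ((-105 + 360³ - 248*360² + 15016*360)/(-143 + 360) - 15605)*(-48382) = ((-105 + 46656000 - 248*129600 + 5405760)/217 - 15605)*(-48382) = ((-105 + 46656000 - 32140800 + 5405760)/217 - 15605)*(-48382) = ((1/217)*19920855 - 15605)*(-48382) = (19920855/217 - 15605)*(-48382) = (16534570/217)*(-48382) = -799975565740/217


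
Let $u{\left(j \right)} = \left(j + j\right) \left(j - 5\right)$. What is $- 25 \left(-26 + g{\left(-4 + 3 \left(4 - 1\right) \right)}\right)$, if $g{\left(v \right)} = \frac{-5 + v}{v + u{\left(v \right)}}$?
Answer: $650$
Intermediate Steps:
$u{\left(j \right)} = 2 j \left(-5 + j\right)$
$g{\left(v \right)} = \frac{-5 + v}{v + 2 v \left(-5 + v\right)}$
$- 25 \left(-26 + g{\left(-4 + 3 \left(4 - 1\right) \right)}\right) = - 25 \left(-26 + \frac{-5 - \left(4 - 3 \left(4 - 1\right)\right)}{\left(-4 + 3 \left(4 - 1\right)\right) \left(-9 + 2 \left(-4 + 3 \left(4 - 1\right)\right)\right)}\right) = - 25 \left(-26 + \frac{-5 + \left(-4 + 3 \cdot 3\right)}{\left(-4 + 3 \cdot 3\right) \left(-9 + 2 \left(-4 + 3 \cdot 3\right)\right)}\right) = - 25 \left(-26 + \frac{-5 + \left(-4 + 9\right)}{\left(-4 + 9\right) \left(-9 + 2 \left(-4 + 9\right)\right)}\right) = - 25 \left(-26 + \frac{-5 + 5}{5 \left(-9 + 2 \cdot 5\right)}\right) = - 25 \left(-26 + \frac{1}{5} \frac{1}{-9 + 10} \cdot 0\right) = - 25 \left(-26 + \frac{1}{5} \cdot 1^{-1} \cdot 0\right) = - 25 \left(-26 + \frac{1}{5} \cdot 1 \cdot 0\right) = - 25 \left(-26 + 0\right) = \left(-25\right) \left(-26\right) = 650$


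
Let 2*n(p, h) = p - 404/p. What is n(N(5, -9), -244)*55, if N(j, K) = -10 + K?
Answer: 2365/38 ≈ 62.237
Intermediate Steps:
n(p, h) = p/2 - 202/p (n(p, h) = (p - 404/p)/2 = p/2 - 202/p)
n(N(5, -9), -244)*55 = ((-10 - 9)/2 - 202/(-10 - 9))*55 = ((1/2)*(-19) - 202/(-19))*55 = (-19/2 - 202*(-1/19))*55 = (-19/2 + 202/19)*55 = (43/38)*55 = 2365/38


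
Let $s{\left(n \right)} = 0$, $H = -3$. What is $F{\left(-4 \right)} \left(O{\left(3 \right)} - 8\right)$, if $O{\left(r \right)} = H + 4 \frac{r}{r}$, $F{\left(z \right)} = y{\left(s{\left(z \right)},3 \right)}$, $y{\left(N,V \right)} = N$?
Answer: $0$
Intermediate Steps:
$F{\left(z \right)} = 0$
$O{\left(r \right)} = 1$ ($O{\left(r \right)} = -3 + 4 \frac{r}{r} = -3 + 4 \cdot 1 = -3 + 4 = 1$)
$F{\left(-4 \right)} \left(O{\left(3 \right)} - 8\right) = 0 \left(1 - 8\right) = 0 \left(-7\right) = 0$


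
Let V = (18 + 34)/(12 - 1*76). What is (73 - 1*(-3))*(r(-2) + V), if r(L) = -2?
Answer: -855/4 ≈ -213.75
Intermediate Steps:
V = -13/16 (V = 52/(12 - 76) = 52/(-64) = 52*(-1/64) = -13/16 ≈ -0.81250)
(73 - 1*(-3))*(r(-2) + V) = (73 - 1*(-3))*(-2 - 13/16) = (73 + 3)*(-45/16) = 76*(-45/16) = -855/4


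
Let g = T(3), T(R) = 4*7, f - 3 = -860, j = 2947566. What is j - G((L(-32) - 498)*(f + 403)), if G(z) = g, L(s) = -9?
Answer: 2947538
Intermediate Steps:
f = -857 (f = 3 - 860 = -857)
T(R) = 28
g = 28
G(z) = 28
j - G((L(-32) - 498)*(f + 403)) = 2947566 - 1*28 = 2947566 - 28 = 2947538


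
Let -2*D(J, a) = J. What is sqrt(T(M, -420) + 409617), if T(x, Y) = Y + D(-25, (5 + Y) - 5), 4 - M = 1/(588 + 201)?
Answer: sqrt(1636838)/2 ≈ 639.70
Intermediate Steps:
D(J, a) = -J/2
M = 3155/789 (M = 4 - 1/(588 + 201) = 4 - 1/789 = 3155/789 ≈ 3.9987)
T(x, Y) = 25/2 + Y (T(x, Y) = Y - 1/2*(-25) = Y + 25/2 = 25/2 + Y)
sqrt(T(M, -420) + 409617) = sqrt((25/2 - 420) + 409617) = sqrt(-815/2 + 409617) = sqrt(818419/2) = sqrt(1636838)/2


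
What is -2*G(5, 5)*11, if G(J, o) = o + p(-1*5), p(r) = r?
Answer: 0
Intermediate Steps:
G(J, o) = -5 + o (G(J, o) = o - 1*5 = o - 5 = -5 + o)
-2*G(5, 5)*11 = -2*(-5 + 5)*11 = -2*0*11 = 0*11 = 0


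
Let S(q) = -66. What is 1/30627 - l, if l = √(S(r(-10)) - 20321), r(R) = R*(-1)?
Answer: 1/30627 - I*√20387 ≈ 3.2651e-5 - 142.78*I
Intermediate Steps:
r(R) = -R
l = I*√20387 (l = √(-66 - 20321) = √(-20387) = I*√20387 ≈ 142.78*I)
1/30627 - l = 1/30627 - I*√20387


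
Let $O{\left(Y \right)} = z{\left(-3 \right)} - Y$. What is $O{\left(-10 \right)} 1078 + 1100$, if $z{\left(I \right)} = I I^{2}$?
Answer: $-17226$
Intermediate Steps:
$z{\left(I \right)} = I^{3}$
$O{\left(Y \right)} = -27 - Y$ ($O{\left(Y \right)} = \left(-3\right)^{3} - Y = -27 - Y$)
$O{\left(-10 \right)} 1078 + 1100 = \left(-27 - -10\right) 1078 + 1100 = \left(-27 + 10\right) 1078 + 1100 = \left(-17\right) 1078 + 1100 = -18326 + 1100 = -17226$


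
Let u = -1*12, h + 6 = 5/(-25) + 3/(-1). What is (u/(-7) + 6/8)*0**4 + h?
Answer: -46/5 ≈ -9.2000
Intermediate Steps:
h = -46/5 (h = -6 + (5/(-25) + 3/(-1)) = -6 + (5*(-1/25) + 3*(-1)) = -6 + (-1/5 - 3) = -6 - 16/5 = -46/5 ≈ -9.2000)
u = -12
(u/(-7) + 6/8)*0**4 + h = (-12/(-7) + 6/8)*0**4 - 46/5 = (-12*(-1/7) + 6*(1/8))*0 - 46/5 = (12/7 + 3/4)*0 - 46/5 = (69/28)*0 - 46/5 = 0 - 46/5 = -46/5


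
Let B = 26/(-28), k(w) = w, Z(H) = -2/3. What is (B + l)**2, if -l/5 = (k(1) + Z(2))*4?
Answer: 101761/1764 ≈ 57.688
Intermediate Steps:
Z(H) = -2/3 (Z(H) = -2*1/3 = -2/3)
l = -20/3 (l = -5*(1 - 2/3)*4 = -5*4/3 = -20/3 ≈ -6.6667)
B = -13/14 (B = 26*(-1/28) = -13/14 ≈ -0.92857)
(B + l)**2 = (-13/14 - 20/3)**2 = (-319/42)**2 = 101761/1764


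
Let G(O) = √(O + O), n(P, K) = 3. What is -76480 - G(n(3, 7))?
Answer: -76480 - √6 ≈ -76483.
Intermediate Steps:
G(O) = √2*√O (G(O) = √(2*O) = √2*√O)
-76480 - G(n(3, 7)) = -76480 - √2*√3 = -76480 - √6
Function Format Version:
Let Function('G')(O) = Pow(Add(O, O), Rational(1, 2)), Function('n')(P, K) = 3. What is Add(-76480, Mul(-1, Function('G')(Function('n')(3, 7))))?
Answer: Add(-76480, Mul(-1, Pow(6, Rational(1, 2)))) ≈ -76483.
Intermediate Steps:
Function('G')(O) = Mul(Pow(2, Rational(1, 2)), Pow(O, Rational(1, 2))) (Function('G')(O) = Pow(Mul(2, O), Rational(1, 2)) = Mul(Pow(2, Rational(1, 2)), Pow(O, Rational(1, 2))))
Add(-76480, Mul(-1, Function('G')(Function('n')(3, 7)))) = Add(-76480, Mul(-1, Mul(Pow(2, Rational(1, 2)), Pow(3, Rational(1, 2))))) = Add(-76480, Mul(-1, Pow(6, Rational(1, 2))))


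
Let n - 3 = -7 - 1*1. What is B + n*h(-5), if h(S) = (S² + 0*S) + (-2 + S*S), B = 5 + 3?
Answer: -232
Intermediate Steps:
n = -5 (n = 3 + (-7 - 1*1) = 3 + (-7 - 1) = 3 - 8 = -5)
B = 8
h(S) = -2 + 2*S² (h(S) = (S² + 0) + (-2 + S²) = S² + (-2 + S²) = -2 + 2*S²)
B + n*h(-5) = 8 - 5*(-2 + 2*(-5)²) = 8 - 5*(-2 + 2*25) = 8 - 5*(-2 + 50) = 8 - 5*48 = 8 - 240 = -232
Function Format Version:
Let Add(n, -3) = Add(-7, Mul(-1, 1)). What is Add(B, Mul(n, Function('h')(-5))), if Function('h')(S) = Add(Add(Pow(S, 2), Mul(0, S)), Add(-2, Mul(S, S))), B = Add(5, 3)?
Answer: -232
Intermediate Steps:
n = -5 (n = Add(3, Add(-7, Mul(-1, 1))) = Add(3, Add(-7, -1)) = Add(3, -8) = -5)
B = 8
Function('h')(S) = Add(-2, Mul(2, Pow(S, 2))) (Function('h')(S) = Add(Add(Pow(S, 2), 0), Add(-2, Pow(S, 2))) = Add(Pow(S, 2), Add(-2, Pow(S, 2))) = Add(-2, Mul(2, Pow(S, 2))))
Add(B, Mul(n, Function('h')(-5))) = Add(8, Mul(-5, Add(-2, Mul(2, Pow(-5, 2))))) = Add(8, Mul(-5, Add(-2, Mul(2, 25)))) = Add(8, Mul(-5, Add(-2, 50))) = Add(8, Mul(-5, 48)) = Add(8, -240) = -232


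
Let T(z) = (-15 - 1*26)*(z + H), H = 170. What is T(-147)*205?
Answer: -193315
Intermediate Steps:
T(z) = -6970 - 41*z (T(z) = (-15 - 1*26)*(z + 170) = (-15 - 26)*(170 + z) = -41*(170 + z) = -6970 - 41*z)
T(-147)*205 = (-6970 - 41*(-147))*205 = (-6970 + 6027)*205 = -943*205 = -193315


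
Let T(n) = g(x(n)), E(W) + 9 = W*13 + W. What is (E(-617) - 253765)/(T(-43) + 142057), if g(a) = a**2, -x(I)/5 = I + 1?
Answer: -262412/186157 ≈ -1.4096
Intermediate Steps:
x(I) = -5 - 5*I (x(I) = -5*(I + 1) = -5*(1 + I) = -5 - 5*I)
E(W) = -9 + 14*W (E(W) = -9 + (W*13 + W) = -9 + (13*W + W) = -9 + 14*W)
T(n) = (-5 - 5*n)**2
(E(-617) - 253765)/(T(-43) + 142057) = ((-9 + 14*(-617)) - 253765)/(25*(1 - 43)**2 + 142057) = ((-9 - 8638) - 253765)/(25*(-42)**2 + 142057) = (-8647 - 253765)/(25*1764 + 142057) = -262412/(44100 + 142057) = -262412/186157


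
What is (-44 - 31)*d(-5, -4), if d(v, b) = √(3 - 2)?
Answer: -75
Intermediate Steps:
d(v, b) = 1 (d(v, b) = √1 = 1)
(-44 - 31)*d(-5, -4) = (-44 - 31)*1 = -75*1 = -75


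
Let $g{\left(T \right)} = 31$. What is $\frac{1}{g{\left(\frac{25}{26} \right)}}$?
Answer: $\frac{1}{31} \approx 0.032258$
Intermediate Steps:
$\frac{1}{g{\left(\frac{25}{26} \right)}} = \frac{1}{31}$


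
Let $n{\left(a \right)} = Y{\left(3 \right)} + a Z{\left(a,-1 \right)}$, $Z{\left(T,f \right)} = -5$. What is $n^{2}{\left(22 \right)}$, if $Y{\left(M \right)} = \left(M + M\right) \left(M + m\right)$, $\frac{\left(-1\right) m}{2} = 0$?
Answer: $8464$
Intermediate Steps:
$m = 0$ ($m = \left(-2\right) 0 = 0$)
$Y{\left(M \right)} = 2 M^{2}$ ($Y{\left(M \right)} = \left(M + M\right) \left(M + 0\right) = 2 M M = 2 M^{2}$)
$n{\left(a \right)} = 18 - 5 a$ ($n{\left(a \right)} = 2 \cdot 3^{2} + a \left(-5\right) = 2 \cdot 9 - 5 a = 18 - 5 a$)
$n^{2}{\left(22 \right)} = \left(18 - 110\right)^{2} = \left(-92\right)^{2} = 8464$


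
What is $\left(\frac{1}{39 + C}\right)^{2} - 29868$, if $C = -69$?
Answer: $- \frac{26881199}{900} \approx -29868.0$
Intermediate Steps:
$\left(\frac{1}{39 + C}\right)^{2} - 29868 = \left(\frac{1}{39 - 69}\right)^{2} - 29868 = \left(\frac{1}{-30}\right)^{2} - 29868 = \left(- \frac{1}{30}\right)^{2} - 29868 = \frac{1}{900} - 29868 = - \frac{26881199}{900}$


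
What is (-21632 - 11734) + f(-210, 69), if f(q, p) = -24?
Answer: -33390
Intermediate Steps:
(-21632 - 11734) + f(-210, 69) = (-21632 - 11734) - 24 = -33366 - 24 = -33390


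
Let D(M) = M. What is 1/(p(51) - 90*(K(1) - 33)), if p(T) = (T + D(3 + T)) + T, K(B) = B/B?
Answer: 1/3036 ≈ 0.00032938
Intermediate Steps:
K(B) = 1
p(T) = 3 + 3*T (p(T) = (T + (3 + T)) + T = (3 + 2*T) + T = 3 + 3*T)
1/(p(51) - 90*(K(1) - 33)) = 1/((3 + 3*51) - 90*(1 - 33)) = 1/((3 + 153) - 90*(-32)) = 1/(156 - 1*(-2880)) = 1/(156 + 2880) = 1/3036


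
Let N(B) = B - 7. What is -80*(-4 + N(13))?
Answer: -160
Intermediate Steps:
N(B) = -7 + B
-80*(-4 + N(13)) = -80*(-4 + (-7 + 13)) = -80*(-4 + 6) = -80*2 = -160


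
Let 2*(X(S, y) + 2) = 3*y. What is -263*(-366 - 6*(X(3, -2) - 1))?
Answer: 86790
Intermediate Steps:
X(S, y) = -2 + 3*y/2 (X(S, y) = -2 + (3*y)/2 = -2 + 3*y/2)
-263*(-366 - 6*(X(3, -2) - 1)) = -263*(-366 - 6*((-2 + (3/2)*(-2)) - 1)) = -263*(-366 - 6*((-2 - 3) - 1)) = -263*(-366 - 6*(-5 - 1)) = -263*(-366 - 6*(-6)) = -263*(-366 + 36) = -263*(-330) = 86790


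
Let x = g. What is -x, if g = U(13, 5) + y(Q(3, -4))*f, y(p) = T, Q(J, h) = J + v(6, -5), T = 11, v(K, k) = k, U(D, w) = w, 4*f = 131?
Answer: -1461/4 ≈ -365.25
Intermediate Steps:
f = 131/4 (f = (¼)*131 = 131/4 ≈ 32.750)
Q(J, h) = -5 + J (Q(J, h) = J - 5 = -5 + J)
y(p) = 11
g = 1461/4 (g = 5 + 11*(131/4) = 5 + 1441/4 = 1461/4 ≈ 365.25)
x = 1461/4 ≈ 365.25
-x = -1*1461/4 = -1461/4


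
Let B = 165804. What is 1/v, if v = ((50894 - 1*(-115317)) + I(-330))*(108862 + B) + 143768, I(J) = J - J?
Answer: 1/45652654294 ≈ 2.1905e-11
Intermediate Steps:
I(J) = 0
v = 45652654294 (v = ((50894 - 1*(-115317)) + 0)*(108862 + 165804) + 143768 = ((50894 + 115317) + 0)*274666 + 143768 = (166211 + 0)*274666 + 143768 = 166211*274666 + 143768 = 45652510526 + 143768 = 45652654294)
1/v = 1/45652654294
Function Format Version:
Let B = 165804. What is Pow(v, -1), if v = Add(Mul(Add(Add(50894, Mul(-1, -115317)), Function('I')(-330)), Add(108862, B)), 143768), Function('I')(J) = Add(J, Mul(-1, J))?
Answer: Rational(1, 45652654294) ≈ 2.1905e-11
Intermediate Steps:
Function('I')(J) = 0
v = 45652654294 (v = Add(Mul(Add(Add(50894, Mul(-1, -115317)), 0), Add(108862, 165804)), 143768) = Add(Mul(Add(Add(50894, 115317), 0), 274666), 143768) = Add(Mul(Add(166211, 0), 274666), 143768) = Add(Mul(166211, 274666), 143768) = Add(45652510526, 143768) = 45652654294)
Pow(v, -1) = Pow(45652654294, -1) = Rational(1, 45652654294)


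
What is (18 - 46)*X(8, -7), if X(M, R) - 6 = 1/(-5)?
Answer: -812/5 ≈ -162.40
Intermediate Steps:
X(M, R) = 29/5 (X(M, R) = 6 + 1/(-5) = 6 - ⅕ = 29/5)
(18 - 46)*X(8, -7) = (18 - 46)*(29/5) = -28*29/5 = -812/5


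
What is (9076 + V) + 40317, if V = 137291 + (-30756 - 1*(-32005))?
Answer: 187933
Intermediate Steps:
V = 138540 (V = 137291 + (-30756 + 32005) = 137291 + 1249 = 138540)
(9076 + V) + 40317 = (9076 + 138540) + 40317 = 147616 + 40317 = 187933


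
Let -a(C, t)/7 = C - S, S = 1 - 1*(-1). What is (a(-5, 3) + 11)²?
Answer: 3600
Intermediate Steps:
S = 2 (S = 1 + 1 = 2)
a(C, t) = 14 - 7*C (a(C, t) = -7*(C - 1*2) = -7*(C - 2) = -7*(-2 + C) = 14 - 7*C)
(a(-5, 3) + 11)² = ((14 - 7*(-5)) + 11)² = ((14 + 35) + 11)² = (49 + 11)² = 60² = 3600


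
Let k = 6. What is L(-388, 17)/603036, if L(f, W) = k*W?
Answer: 17/100506 ≈ 0.00016914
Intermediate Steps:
L(f, W) = 6*W
L(-388, 17)/603036 = (6*17)/603036 = 102*(1/603036) = 17/100506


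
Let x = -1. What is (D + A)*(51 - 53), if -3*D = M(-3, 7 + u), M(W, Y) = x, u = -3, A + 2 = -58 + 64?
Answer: -26/3 ≈ -8.6667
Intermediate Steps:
A = 4 (A = -2 + (-58 + 64) = -2 + 6 = 4)
M(W, Y) = -1
D = 1/3 (D = -1/3*(-1) = 1/3 ≈ 0.33333)
(D + A)*(51 - 53) = (1/3 + 4)*(51 - 53) = (13/3)*(-2) = -26/3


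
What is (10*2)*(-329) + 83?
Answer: -6497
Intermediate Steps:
(10*2)*(-329) + 83 = 20*(-329) + 83 = -6580 + 83 = -6497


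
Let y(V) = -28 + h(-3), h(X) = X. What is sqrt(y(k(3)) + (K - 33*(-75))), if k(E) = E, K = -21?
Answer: sqrt(2423) ≈ 49.224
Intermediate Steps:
y(V) = -31 (y(V) = -28 - 3 = -31)
sqrt(y(k(3)) + (K - 33*(-75))) = sqrt(-31 + (-21 - 33*(-75))) = sqrt(-31 + (-21 + 2475)) = sqrt(-31 + 2454) = sqrt(2423)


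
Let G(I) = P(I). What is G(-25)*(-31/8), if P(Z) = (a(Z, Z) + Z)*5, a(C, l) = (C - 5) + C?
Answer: 1550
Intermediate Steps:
a(C, l) = -5 + 2*C (a(C, l) = (-5 + C) + C = -5 + 2*C)
P(Z) = -25 + 15*Z (P(Z) = ((-5 + 2*Z) + Z)*5 = (-5 + 3*Z)*5 = -25 + 15*Z)
G(I) = -25 + 15*I
G(-25)*(-31/8) = (-25 + 15*(-25))*(-31/8) = (-25 - 375)*(-31*⅛) = -400*(-31/8) = 1550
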